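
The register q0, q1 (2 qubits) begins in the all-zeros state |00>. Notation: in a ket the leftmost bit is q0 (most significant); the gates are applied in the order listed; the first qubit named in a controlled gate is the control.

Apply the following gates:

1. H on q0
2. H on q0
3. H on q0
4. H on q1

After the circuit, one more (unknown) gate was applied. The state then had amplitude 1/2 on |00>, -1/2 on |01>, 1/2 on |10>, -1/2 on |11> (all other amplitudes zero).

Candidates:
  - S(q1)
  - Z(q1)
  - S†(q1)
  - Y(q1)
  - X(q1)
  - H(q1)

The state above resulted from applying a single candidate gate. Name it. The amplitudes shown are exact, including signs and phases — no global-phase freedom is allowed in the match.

The unique candidate consistent with the amplitudes is Z(q1). Key observation: gates 2-3 undo each other exactly, leaving only the rest of the circuit to track.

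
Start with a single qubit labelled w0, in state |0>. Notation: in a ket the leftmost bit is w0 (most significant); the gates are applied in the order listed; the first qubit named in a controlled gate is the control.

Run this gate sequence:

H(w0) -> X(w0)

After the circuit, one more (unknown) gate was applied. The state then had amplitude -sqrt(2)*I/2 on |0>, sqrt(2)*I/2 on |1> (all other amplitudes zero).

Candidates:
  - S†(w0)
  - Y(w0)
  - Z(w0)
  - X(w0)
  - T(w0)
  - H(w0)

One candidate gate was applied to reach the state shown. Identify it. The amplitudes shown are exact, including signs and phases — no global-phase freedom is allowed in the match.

The applied gate was Y(w0).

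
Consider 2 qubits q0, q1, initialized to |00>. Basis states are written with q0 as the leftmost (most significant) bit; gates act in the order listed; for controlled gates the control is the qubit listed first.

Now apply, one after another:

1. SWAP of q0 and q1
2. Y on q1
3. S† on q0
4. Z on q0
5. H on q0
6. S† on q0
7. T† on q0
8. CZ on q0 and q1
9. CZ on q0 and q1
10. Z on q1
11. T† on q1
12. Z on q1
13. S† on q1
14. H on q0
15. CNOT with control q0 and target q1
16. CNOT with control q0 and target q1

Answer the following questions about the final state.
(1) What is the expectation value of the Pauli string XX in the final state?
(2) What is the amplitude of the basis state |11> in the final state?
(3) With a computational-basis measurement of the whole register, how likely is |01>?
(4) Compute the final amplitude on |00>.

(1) The observable XX averages to 0.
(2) The amplitude on |11> is 1/2 - exp(3*I*pi/4)/2.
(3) A full measurement returns |01> with probability 1/2 - sqrt(2)/4.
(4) The amplitude on |00> is 0.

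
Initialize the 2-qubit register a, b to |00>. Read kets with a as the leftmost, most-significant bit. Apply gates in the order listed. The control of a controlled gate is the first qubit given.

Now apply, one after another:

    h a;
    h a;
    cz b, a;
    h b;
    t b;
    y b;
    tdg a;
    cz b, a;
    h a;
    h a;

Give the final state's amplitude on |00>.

The final state's coefficient on |00> equals -sqrt(2)*exp(3*I*pi/4)/2.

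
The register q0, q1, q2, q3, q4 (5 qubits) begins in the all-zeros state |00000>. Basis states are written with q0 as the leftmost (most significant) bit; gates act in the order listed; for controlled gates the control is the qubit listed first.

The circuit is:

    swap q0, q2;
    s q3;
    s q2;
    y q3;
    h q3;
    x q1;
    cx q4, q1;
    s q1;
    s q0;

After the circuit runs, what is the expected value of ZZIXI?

The expectation value of ZZIXI is 1.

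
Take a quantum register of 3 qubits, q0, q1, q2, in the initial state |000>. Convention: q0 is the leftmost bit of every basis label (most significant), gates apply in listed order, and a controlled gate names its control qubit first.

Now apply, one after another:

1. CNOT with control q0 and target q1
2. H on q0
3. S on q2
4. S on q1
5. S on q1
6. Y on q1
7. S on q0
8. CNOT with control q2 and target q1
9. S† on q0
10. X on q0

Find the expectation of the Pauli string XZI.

The observable XZI averages to -1.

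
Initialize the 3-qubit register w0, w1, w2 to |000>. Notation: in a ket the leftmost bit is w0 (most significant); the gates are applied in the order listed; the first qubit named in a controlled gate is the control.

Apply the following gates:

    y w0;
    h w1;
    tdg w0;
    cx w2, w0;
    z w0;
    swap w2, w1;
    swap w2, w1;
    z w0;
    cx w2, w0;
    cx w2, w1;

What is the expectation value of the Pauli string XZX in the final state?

The observable XZX averages to 0.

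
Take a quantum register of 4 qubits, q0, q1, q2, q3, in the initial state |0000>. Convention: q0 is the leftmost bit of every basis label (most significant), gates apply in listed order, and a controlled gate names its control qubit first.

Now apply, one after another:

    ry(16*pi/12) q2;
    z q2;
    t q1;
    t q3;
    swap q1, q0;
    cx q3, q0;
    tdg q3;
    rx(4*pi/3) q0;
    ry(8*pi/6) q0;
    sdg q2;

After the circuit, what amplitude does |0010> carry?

The amplitude on |0010> is sqrt(3)*(-3 + I)/8.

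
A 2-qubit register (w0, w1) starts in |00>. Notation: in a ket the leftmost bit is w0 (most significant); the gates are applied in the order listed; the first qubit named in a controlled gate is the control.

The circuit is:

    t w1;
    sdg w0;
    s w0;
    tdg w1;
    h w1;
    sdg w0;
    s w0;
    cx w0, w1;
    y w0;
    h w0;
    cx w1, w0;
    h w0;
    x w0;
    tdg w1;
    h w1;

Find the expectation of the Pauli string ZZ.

The expectation value of ZZ is -sqrt(2)/2.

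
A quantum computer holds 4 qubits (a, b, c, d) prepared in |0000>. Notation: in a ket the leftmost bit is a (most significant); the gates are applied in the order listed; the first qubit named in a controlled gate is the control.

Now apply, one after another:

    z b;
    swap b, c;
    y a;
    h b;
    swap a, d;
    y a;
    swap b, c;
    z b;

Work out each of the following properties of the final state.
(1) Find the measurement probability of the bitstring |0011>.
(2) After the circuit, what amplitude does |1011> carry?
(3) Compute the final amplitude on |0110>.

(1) Outcome |0011> occurs with probability 0.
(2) The final state's coefficient on |1011> equals -sqrt(2)/2.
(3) |0110> carries amplitude 0 in the final state.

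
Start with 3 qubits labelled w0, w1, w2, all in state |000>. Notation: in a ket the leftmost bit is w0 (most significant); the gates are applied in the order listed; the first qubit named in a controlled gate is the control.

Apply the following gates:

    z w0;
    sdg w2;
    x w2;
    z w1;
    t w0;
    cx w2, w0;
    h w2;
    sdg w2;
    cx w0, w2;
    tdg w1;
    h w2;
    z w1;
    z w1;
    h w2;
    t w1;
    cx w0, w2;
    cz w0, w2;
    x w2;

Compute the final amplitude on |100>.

|100> carries amplitude -sqrt(2)*I/2 in the final state. Key observation: the block from step 9 through step 16 cancels to the identity and can be dropped.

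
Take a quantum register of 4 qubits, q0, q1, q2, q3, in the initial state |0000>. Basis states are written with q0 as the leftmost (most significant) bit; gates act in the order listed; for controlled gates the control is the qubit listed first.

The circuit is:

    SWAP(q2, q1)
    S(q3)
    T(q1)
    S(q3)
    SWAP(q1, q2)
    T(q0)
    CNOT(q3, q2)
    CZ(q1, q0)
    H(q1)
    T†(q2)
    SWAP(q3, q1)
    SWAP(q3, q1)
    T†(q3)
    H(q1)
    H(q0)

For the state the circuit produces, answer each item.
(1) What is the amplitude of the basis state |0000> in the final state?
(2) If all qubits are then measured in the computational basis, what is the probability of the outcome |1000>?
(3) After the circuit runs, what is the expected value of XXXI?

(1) The final state's coefficient on |0000> equals sqrt(2)/2. Key observation: the block from step 11 through step 12 cancels to the identity and can be dropped.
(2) The probability of measuring |1000> is 1/2.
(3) In the final state, XXXI has expectation 0.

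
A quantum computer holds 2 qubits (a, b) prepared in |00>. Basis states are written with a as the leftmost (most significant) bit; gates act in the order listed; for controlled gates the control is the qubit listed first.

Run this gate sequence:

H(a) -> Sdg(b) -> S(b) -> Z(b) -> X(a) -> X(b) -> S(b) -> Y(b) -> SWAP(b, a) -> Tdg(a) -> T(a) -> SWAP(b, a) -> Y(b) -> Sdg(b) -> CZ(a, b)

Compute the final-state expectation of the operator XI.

In the final state, XI has expectation -1.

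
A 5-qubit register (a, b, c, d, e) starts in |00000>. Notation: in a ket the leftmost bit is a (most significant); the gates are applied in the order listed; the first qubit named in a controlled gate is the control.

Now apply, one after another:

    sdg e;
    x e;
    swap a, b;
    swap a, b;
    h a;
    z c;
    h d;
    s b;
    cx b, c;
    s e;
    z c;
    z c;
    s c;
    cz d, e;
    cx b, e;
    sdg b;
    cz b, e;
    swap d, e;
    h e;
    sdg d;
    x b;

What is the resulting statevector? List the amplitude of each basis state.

After the circuit, the state carries amplitude sqrt(2)/2 on |01011>, sqrt(2)/2 on |11011>, and 0 on every other basis state. Key observation: gates 3-4 undo each other exactly, leaving only the rest of the circuit to track.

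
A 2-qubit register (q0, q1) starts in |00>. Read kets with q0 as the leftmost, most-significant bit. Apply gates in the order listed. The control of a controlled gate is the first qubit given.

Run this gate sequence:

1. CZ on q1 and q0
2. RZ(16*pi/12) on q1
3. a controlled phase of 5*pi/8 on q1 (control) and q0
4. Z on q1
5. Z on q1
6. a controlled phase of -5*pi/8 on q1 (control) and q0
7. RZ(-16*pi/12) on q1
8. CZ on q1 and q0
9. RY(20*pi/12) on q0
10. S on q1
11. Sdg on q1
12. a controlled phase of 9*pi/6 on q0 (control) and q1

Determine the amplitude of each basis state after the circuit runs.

After the circuit, the state carries amplitude -sqrt(3)/2 on |00>, 0 on |01>, 1/2 on |10>, 0 on |11>.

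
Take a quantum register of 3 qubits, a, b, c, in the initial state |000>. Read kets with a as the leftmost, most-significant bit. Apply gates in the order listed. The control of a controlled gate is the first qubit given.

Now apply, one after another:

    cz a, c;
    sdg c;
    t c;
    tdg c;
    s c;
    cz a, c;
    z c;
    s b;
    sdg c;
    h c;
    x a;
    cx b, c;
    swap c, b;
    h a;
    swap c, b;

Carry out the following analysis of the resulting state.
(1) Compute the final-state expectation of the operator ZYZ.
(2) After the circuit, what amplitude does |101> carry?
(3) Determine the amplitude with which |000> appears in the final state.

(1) The expectation value of ZYZ is 0. Key observation: gates 1-6 undo each other exactly, leaving only the rest of the circuit to track.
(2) The final state's coefficient on |101> equals -1/2.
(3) The amplitude on |000> is 1/2.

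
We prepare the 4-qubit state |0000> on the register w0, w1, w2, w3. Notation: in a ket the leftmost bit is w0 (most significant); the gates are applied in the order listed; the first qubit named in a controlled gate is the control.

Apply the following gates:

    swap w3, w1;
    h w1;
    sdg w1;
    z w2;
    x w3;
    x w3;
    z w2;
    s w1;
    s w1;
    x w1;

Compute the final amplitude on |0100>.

|0100> carries amplitude sqrt(2)/2 in the final state. Key observation: steps 3-8 multiply out to the identity, so the circuit reduces to the remaining gates.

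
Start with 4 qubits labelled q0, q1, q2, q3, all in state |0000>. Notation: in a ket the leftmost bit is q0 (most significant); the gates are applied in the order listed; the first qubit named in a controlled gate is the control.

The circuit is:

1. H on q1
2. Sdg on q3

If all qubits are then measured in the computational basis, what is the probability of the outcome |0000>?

The probability of measuring |0000> is 1/2.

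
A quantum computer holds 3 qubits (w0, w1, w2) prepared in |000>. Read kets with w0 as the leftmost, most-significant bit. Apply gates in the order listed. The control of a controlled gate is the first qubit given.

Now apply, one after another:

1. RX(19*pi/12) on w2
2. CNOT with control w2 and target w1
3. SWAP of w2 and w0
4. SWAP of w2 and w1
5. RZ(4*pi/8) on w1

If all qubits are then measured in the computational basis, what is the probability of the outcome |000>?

A full measurement returns |000> with probability -sqrt(2)/8 + sqrt(6)/8 + 1/2.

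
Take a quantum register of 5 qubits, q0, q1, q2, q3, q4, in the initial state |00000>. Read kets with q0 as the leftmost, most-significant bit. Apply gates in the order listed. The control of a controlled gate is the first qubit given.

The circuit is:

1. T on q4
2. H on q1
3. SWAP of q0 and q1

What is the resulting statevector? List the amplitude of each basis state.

The final amplitudes are sqrt(2)/2 on |00000>, sqrt(2)/2 on |10000>, and 0 on every other basis state.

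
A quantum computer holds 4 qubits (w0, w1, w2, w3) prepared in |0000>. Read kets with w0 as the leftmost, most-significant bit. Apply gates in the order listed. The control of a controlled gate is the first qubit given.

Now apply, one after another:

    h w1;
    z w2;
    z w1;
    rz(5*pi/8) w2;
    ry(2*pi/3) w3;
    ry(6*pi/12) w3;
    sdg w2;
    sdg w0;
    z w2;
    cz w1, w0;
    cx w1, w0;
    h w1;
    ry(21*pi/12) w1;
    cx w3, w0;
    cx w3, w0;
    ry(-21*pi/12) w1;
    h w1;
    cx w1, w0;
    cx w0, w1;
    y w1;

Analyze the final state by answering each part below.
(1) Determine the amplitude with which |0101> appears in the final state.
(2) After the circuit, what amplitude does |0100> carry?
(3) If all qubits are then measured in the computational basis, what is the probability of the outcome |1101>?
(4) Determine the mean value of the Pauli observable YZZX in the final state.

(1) The final state's coefficient on |0101> equals (1 + sqrt(3))*exp(3*I*pi/16)/4. Key observation: the block from step 11 through step 18 cancels to the identity and can be dropped.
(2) The final state's coefficient on |0100> equals (1 - sqrt(3))*exp(3*I*pi/16)/4.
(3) Outcome |1101> occurs with probability 0.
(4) In the final state, YZZX has expectation 0.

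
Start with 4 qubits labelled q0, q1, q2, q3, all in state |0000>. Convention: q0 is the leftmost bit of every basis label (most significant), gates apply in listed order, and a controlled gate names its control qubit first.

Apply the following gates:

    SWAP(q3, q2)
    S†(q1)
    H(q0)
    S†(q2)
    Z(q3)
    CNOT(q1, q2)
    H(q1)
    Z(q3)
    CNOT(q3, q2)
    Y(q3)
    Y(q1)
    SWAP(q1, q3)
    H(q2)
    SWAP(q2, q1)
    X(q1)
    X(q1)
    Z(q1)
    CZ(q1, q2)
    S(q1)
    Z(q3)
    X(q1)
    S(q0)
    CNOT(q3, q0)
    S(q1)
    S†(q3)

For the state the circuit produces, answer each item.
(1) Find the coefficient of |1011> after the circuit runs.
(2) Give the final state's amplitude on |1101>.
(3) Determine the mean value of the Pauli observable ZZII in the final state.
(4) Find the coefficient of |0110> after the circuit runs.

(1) |1011> carries amplitude sqrt(2)/4 in the final state.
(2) The final state's coefficient on |1101> equals 0.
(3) The observable ZZII averages to 0.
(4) The final state's coefficient on |0110> equals sqrt(2)*I/4.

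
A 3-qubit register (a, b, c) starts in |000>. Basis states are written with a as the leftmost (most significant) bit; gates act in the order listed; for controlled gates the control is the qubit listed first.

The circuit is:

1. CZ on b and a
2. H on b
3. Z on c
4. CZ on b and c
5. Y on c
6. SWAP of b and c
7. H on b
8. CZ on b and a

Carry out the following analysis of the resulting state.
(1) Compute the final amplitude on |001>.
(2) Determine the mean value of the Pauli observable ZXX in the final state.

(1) The amplitude on |001> is I/2.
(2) The expectation value of ZXX is -1.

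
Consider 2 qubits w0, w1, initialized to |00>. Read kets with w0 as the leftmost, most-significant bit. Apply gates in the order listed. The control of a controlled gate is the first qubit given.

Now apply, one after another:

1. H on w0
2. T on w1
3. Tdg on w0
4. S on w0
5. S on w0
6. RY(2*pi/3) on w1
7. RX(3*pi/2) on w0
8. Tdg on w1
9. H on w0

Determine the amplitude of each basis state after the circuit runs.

The final amplitudes are sqrt(2)*(-1 - I - exp(3*I*pi/4) + exp(I*pi/4))/8 on |00>, sqrt(6)*(1 - I - exp(I*pi/4) + exp(3*I*pi/4))/8 on |01>, sqrt(2)*(-1 + I + sqrt(2)*I)/8 on |10>, sqrt(6)*(1 + I + sqrt(2)*I)/8 on |11>.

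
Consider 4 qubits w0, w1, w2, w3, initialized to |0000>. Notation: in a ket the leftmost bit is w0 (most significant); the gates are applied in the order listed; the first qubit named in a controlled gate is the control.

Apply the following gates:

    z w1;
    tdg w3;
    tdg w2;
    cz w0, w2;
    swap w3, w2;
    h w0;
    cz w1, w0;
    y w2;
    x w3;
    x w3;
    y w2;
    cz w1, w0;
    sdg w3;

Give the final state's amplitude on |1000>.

The amplitude on |1000> is sqrt(2)/2. Key observation: the block from step 7 through step 12 cancels to the identity and can be dropped.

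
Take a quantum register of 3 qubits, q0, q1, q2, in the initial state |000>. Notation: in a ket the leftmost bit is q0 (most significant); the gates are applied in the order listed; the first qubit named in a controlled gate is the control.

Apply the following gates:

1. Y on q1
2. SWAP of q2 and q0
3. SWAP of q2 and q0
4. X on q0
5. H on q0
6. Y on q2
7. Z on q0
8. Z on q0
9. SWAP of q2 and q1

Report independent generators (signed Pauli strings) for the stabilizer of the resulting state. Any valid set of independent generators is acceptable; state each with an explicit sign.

The stabilizer group can be generated by -XII, -IZI, -IIZ, among other valid generating sets. Key observation: steps 2-3 multiply out to the identity, so the circuit reduces to the remaining gates.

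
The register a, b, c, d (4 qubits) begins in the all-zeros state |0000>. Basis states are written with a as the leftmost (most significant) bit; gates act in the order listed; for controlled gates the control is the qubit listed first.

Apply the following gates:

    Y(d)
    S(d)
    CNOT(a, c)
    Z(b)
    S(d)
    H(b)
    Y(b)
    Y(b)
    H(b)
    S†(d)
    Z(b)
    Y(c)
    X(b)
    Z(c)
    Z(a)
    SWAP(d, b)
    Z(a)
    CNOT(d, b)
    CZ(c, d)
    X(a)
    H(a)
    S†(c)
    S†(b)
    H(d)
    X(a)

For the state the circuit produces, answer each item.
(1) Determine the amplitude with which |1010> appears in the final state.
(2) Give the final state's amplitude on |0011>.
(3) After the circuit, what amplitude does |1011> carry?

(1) The final state's coefficient on |1010> equals -1/2. Key observation: steps 4-11 multiply out to the identity, so the circuit reduces to the remaining gates.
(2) The final state's coefficient on |0011> equals -1/2.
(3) The amplitude on |1011> is 1/2.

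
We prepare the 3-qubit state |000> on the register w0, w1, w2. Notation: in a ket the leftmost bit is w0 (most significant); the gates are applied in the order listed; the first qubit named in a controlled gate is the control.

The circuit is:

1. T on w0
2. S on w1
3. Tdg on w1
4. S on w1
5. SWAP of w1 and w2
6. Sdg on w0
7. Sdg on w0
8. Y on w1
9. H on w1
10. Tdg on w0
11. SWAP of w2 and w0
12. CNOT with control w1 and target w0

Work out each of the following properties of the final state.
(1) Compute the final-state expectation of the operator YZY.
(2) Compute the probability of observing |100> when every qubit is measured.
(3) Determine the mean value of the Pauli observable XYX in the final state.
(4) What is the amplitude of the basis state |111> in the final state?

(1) In the final state, YZY has expectation 0.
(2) Outcome |100> occurs with probability 0.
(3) The observable XYX averages to 0.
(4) The amplitude on |111> is 0.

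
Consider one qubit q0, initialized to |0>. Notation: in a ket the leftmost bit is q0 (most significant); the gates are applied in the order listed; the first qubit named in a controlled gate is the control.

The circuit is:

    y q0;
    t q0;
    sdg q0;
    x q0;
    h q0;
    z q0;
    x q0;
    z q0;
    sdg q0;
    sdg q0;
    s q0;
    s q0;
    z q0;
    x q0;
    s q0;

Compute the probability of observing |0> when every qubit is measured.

A full measurement returns |0> with probability 1/2.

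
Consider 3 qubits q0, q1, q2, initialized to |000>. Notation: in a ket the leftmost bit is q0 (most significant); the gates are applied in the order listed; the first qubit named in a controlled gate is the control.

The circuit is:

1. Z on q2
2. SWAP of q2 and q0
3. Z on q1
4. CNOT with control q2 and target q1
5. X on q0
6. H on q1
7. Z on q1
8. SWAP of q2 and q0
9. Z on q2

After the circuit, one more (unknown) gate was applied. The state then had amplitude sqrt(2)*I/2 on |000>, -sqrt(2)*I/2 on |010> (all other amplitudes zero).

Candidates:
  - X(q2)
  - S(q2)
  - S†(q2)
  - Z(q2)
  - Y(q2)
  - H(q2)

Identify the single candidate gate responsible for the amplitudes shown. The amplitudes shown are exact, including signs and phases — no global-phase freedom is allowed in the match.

It was Y(q2) that produced the state shown.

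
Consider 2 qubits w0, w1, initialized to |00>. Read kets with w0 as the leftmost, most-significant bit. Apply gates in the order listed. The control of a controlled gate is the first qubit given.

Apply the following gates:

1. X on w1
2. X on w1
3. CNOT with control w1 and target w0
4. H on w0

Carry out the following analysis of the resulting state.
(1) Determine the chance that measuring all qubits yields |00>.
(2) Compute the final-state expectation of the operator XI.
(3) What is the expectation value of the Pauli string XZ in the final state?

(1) The probability of measuring |00> is 1/2. Key observation: gates 1-2 undo each other exactly, leaving only the rest of the circuit to track.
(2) The observable XI averages to 1.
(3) In the final state, XZ has expectation 1.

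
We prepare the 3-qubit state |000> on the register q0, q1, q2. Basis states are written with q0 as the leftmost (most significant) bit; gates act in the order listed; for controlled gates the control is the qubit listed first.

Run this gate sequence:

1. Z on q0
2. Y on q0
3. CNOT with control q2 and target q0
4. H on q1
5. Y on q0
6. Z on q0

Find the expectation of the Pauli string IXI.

The observable IXI averages to 1.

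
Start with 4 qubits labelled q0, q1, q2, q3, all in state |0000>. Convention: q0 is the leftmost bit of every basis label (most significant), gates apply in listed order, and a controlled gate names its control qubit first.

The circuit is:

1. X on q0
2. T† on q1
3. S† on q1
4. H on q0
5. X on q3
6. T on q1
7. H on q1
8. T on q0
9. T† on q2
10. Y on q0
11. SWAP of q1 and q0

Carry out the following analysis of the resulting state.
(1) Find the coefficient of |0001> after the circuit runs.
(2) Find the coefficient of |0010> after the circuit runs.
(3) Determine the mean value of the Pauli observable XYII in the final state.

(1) The final state's coefficient on |0001> equals exp(3*I*pi/4)/2.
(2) The final state's coefficient on |0010> equals 0.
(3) The expectation value of XYII is -sqrt(2)/2.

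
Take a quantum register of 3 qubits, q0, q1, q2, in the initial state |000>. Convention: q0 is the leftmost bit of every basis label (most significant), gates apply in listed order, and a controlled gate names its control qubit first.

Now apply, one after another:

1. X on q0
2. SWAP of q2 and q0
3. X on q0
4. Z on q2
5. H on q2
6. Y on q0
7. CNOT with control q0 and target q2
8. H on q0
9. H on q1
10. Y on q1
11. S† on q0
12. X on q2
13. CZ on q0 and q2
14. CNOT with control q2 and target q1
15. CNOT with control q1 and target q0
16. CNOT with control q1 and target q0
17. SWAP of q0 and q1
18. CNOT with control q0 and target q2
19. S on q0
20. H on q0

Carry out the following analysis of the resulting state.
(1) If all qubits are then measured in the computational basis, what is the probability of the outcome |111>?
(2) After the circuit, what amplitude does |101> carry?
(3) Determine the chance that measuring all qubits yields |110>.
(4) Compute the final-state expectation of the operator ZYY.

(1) A full measurement returns |111> with probability 1/8. Key observation: gates 15-16 undo each other exactly, leaving only the rest of the circuit to track.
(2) The final state's coefficient on |101> equals -1/4 - I/4.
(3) Outcome |110> occurs with probability 1/8.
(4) In the final state, ZYY has expectation 1.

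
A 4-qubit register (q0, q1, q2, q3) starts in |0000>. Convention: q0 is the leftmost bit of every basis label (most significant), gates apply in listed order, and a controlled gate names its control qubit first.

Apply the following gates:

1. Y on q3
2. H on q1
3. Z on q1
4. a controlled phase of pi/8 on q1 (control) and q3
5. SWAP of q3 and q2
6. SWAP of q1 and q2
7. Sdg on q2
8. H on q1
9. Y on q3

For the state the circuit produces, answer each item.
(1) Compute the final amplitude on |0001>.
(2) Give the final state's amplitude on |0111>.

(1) |0001> carries amplitude -1/2 in the final state.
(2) The final state's coefficient on |0111> equals exp(5*I*pi/8)/2.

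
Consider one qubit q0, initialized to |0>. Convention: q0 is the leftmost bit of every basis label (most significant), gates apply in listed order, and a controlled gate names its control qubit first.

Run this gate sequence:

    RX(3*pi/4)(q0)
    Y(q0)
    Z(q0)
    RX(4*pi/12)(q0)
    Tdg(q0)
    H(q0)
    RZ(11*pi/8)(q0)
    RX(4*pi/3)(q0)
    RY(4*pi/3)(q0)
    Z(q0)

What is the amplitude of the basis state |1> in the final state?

The amplitude on |1> is -3*sqrt(6)*sqrt(1/2 - sqrt(2)/4)*exp(7*I*pi/16)/16 + sqrt(6)*I*sqrt(sqrt(2)/4 + 1/2)*exp(-15*I*pi/16)/16 + 3*sqrt(2)*I*sqrt(sqrt(2)/4 + 1/2)*exp(-11*I*pi/16)/16 + sqrt(6)*I*sqrt(1/2 - sqrt(2)/4)*exp(-11*I*pi/16)/16 + sqrt(6)*sqrt(sqrt(2)/4 + 1/2)*exp(-15*I*pi/16)/16 - sqrt(6)*I*sqrt(1/2 - sqrt(2)/4)*exp(7*I*pi/16)/16 + sqrt(2)*I*sqrt(sqrt(2)/4 + 1/2)*exp(7*I*pi/16)/16 - 3*sqrt(2)*sqrt(1/2 - sqrt(2)/4)*exp(-15*I*pi/16)/16 + sqrt(2)*sqrt(1/2 - sqrt(2)/4)*exp(11*I*pi/16)/16 - sqrt(6)*sqrt(1/2 - sqrt(2)/4)*exp(-11*I*pi/16)/16 - 3*sqrt(2)*I*sqrt(1/2 - sqrt(2)/4)*exp(11*I*pi/16)/16 - 3*sqrt(2)*I*sqrt(1/2 - sqrt(2)/4)*exp(-15*I*pi/16)/16 + sqrt(6)*sqrt(sqrt(2)/4 + 1/2)*exp(11*I*pi/16)/16 - 3*sqrt(2)*sqrt(sqrt(2)/4 + 1/2)*exp(-11*I*pi/16)/16 - 3*sqrt(6)*I*sqrt(sqrt(2)/4 + 1/2)*exp(11*I*pi/16)/16 + 3*sqrt(2)*sqrt(sqrt(2)/4 + 1/2)*exp(7*I*pi/16)/16.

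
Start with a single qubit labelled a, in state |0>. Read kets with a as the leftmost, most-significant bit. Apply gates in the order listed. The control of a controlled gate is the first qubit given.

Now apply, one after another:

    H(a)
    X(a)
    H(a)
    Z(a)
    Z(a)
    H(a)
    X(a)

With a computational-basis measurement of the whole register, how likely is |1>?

Outcome |1> occurs with probability 1/2. Key observation: gates 1-4 undo each other exactly, leaving only the rest of the circuit to track.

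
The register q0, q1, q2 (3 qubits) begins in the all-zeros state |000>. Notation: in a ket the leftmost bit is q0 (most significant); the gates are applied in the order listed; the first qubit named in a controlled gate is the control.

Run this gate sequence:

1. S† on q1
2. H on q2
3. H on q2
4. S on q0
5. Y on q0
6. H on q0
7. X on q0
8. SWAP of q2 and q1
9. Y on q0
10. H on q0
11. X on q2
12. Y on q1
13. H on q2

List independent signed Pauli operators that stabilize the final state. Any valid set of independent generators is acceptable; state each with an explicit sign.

One valid set of independent stabilizer generators is -IIX, +ZII, -IZI (any independent generating set of the same group is equally correct).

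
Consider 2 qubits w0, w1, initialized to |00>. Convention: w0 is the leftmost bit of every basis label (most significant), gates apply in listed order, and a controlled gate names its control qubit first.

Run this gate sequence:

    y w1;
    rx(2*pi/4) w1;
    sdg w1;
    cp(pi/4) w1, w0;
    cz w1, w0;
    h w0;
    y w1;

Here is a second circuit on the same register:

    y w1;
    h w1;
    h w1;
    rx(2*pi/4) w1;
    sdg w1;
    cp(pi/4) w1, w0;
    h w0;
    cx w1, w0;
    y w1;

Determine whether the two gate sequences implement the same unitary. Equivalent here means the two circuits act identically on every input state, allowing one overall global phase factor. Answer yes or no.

Yes: on every input state the two circuits agree up to one overall phase factor.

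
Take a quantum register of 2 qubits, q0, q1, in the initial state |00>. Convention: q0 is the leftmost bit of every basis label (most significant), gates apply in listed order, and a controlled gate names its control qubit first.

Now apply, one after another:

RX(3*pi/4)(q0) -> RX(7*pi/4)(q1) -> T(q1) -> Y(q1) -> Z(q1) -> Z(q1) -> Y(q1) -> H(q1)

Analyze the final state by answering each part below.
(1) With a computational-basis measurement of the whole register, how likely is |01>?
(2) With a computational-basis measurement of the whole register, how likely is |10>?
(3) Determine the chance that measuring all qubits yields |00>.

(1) The probability of measuring |01> is 3/8 - 3*sqrt(2)/16.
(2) The probability of measuring |10> is sqrt(2)/16 + 1/8.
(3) The probability of measuring |00> is 1/8 - sqrt(2)/16.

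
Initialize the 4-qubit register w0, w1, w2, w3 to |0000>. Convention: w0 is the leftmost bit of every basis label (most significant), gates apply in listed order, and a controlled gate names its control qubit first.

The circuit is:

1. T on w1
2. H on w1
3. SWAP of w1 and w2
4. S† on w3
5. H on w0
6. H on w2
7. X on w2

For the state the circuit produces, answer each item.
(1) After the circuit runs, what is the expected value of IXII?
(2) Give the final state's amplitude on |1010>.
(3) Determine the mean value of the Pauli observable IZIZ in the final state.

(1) In the final state, IXII has expectation 0.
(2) |1010> carries amplitude sqrt(2)/2 in the final state.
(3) The observable IZIZ averages to 1.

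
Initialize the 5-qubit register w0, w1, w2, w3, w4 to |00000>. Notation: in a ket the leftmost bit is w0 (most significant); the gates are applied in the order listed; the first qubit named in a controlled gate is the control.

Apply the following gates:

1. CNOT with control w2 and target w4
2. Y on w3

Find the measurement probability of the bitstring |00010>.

The probability of measuring |00010> is 1.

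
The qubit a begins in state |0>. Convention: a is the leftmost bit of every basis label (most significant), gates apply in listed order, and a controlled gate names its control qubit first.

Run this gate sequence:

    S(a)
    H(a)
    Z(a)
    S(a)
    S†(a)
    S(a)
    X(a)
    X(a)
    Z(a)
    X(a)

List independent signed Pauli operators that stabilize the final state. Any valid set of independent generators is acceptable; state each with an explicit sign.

The stabilizer group can be generated by -Y, among other valid generating sets.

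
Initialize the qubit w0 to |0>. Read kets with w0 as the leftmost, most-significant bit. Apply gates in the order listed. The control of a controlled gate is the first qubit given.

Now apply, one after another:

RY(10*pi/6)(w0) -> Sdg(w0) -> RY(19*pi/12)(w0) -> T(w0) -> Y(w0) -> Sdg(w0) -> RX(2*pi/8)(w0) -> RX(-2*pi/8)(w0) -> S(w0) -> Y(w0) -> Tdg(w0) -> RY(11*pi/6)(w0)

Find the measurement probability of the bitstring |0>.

A full measurement returns |0> with probability -sqrt(6)/16 + sqrt(2)/16 + 1/2. Key observation: the block from step 4 through step 11 cancels to the identity and can be dropped.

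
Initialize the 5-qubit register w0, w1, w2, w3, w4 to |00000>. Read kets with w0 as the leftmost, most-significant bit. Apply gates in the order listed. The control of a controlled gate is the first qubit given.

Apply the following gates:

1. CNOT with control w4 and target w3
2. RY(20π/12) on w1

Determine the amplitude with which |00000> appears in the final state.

The amplitude on |00000> is -sqrt(3)/2.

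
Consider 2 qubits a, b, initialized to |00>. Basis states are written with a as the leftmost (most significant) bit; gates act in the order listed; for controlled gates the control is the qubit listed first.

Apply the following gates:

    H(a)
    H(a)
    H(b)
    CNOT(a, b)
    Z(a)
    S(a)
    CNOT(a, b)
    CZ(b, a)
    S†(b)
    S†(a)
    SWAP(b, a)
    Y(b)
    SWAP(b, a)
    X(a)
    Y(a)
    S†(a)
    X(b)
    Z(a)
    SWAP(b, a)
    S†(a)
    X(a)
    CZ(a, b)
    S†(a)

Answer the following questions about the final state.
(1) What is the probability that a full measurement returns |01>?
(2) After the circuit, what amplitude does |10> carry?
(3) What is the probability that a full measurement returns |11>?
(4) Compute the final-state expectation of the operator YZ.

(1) Outcome |01> occurs with probability 1/2. Key observation: gates 1-2 undo each other exactly, leaving only the rest of the circuit to track.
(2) |10> carries amplitude 0 in the final state.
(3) The probability of measuring |11> is 1/2.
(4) The observable YZ averages to -1.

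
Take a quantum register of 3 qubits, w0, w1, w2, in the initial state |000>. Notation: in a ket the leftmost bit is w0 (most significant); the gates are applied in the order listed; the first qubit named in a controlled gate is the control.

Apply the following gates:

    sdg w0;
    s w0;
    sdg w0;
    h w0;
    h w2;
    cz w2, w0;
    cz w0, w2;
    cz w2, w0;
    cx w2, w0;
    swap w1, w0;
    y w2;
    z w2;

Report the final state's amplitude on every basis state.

After the circuit, the state carries amplitude I/2 on |000>, -I/2 on |001>, -I/2 on |010>, -I/2 on |011>, 0 on |100>, 0 on |101>, 0 on |110>, 0 on |111>.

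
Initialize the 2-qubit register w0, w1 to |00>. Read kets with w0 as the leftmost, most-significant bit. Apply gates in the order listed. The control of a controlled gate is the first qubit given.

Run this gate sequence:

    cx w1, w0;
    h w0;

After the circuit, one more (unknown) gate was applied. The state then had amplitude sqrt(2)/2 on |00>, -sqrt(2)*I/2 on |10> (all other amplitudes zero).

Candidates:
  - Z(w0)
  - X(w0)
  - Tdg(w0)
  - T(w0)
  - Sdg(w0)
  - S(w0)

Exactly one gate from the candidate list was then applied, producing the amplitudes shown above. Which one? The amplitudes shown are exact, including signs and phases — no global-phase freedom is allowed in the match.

The unique candidate consistent with the amplitudes is Sdg(w0).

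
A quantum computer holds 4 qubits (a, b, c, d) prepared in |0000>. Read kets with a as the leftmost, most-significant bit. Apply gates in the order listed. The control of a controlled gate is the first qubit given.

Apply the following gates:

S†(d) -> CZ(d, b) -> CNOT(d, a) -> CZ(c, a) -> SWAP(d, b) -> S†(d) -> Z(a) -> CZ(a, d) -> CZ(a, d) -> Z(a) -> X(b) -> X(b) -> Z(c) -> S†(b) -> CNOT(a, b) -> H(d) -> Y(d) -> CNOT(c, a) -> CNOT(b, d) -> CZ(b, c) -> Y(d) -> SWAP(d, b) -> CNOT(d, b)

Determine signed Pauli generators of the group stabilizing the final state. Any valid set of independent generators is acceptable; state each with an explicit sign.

One valid set of independent stabilizer generators is +IXII, +ZIII, +IIZI, +IIIZ (any independent generating set of the same group is equally correct). Key observation: steps 7-10 multiply out to the identity, so the circuit reduces to the remaining gates.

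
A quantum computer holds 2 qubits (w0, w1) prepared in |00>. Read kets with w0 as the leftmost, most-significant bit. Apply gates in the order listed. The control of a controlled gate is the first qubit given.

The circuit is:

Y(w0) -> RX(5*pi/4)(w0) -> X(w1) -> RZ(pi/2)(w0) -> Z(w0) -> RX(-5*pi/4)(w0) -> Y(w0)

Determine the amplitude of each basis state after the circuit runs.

The final amplitudes are 0 on |00>, (-2 - sqrt(2) - I*(-2 + sqrt(2)))*exp(3*I*pi/4)/4 on |01>, 0 on |10>, sqrt(2)*(-1 + I)*exp(3*I*pi/4)/4 on |11>.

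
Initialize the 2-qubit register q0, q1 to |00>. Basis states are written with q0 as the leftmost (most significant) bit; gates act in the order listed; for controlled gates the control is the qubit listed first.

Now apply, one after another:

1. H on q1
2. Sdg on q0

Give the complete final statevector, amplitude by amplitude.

The final amplitudes are sqrt(2)/2 on |00>, sqrt(2)/2 on |01>, 0 on |10>, 0 on |11>.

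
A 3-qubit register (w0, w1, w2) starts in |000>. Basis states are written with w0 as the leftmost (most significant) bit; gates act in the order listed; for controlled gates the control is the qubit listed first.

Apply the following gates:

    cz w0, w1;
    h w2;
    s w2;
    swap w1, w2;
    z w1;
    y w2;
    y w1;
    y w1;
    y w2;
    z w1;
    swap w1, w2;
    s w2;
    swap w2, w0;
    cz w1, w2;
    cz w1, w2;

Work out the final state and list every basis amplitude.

The resulting statevector has amplitude sqrt(2)/2 on |000>, -sqrt(2)/2 on |100>, and 0 on every other basis state.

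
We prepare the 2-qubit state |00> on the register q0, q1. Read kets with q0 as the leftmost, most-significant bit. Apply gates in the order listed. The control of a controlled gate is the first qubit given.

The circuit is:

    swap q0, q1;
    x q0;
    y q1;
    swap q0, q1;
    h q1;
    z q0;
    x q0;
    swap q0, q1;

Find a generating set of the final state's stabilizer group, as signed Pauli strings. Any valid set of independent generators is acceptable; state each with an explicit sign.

The stabilizer group can be generated by -XI, +IZ, among other valid generating sets.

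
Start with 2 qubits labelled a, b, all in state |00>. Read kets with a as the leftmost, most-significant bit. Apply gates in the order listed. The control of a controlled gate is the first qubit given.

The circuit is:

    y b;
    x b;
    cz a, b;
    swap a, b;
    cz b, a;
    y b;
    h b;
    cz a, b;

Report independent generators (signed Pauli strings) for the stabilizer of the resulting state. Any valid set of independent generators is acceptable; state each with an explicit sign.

The stabilizer group can be generated by -IX, +ZI, among other valid generating sets.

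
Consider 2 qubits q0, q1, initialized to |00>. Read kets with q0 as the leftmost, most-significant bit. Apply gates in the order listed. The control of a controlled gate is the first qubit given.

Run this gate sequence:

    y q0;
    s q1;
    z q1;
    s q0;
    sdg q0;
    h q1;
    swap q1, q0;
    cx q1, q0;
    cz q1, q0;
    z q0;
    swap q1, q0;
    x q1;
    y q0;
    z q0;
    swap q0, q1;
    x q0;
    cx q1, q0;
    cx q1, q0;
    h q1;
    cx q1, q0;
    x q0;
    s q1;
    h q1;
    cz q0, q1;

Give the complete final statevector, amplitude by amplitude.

The resulting statevector has amplitude sqrt(2)*(1 + I)/4 on |00>, sqrt(2)*(1 - I)/4 on |01>, sqrt(2)*(1 + I)/4 on |10>, sqrt(2)*(-1 + I)/4 on |11>.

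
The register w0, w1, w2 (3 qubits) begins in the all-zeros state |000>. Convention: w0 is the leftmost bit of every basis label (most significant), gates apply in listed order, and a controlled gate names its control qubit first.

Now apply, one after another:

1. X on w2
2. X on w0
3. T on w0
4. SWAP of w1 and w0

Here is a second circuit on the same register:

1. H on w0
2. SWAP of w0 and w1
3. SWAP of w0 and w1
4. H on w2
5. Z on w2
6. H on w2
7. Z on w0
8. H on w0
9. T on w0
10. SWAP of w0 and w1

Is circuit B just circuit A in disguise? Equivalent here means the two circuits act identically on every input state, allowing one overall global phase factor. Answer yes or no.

Yes, they are equivalent — the unitaries differ by at most a global phase.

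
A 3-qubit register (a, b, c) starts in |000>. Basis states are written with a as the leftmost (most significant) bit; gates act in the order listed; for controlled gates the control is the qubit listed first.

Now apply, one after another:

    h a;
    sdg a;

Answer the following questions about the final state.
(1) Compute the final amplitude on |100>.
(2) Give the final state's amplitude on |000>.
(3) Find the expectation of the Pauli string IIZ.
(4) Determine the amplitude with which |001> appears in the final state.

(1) The final state's coefficient on |100> equals -sqrt(2)*I/2.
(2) |000> carries amplitude sqrt(2)/2 in the final state.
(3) The observable IIZ averages to 1.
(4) The final state's coefficient on |001> equals 0.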